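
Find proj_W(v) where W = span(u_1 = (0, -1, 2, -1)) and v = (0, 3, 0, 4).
proj_W(v) = (0, 7/6, -7/3, 7/6)

Set up U = [u_1 | ... | u_1] ∈ R^(4×1). The projector onto W = col(U) is P = U (U^T U)^(-1) U^T.
Compute U^T U =
  [6],
and U^T v = (-7).
Solve U^T U · c = U^T v for the coefficients: c = (-7/6). The projection is proj_W(v) = U c.
Check: (v - proj_W(v)) · u_1 = 0  (should be 0).
Result: proj_W(v) = (0, 7/6, -7/3, 7/6).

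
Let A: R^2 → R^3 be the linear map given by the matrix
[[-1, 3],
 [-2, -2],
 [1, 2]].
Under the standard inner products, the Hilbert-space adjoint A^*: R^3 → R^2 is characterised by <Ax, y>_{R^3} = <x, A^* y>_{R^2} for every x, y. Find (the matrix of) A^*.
A^* = A^T =
[[-1, -2, 1],
 [3, -2, 2]]

For real matrices with standard dot products, the defining identity <Ax, y> = <x, A^* y> gives (Ax)^T y = x^T (A^*) y, i.e. x^T A^T y = x^T (A^*) y. Since this holds for all x, y, we must have A^* = A^T. Therefore
A^* =
[[-1, -2, 1],
 [3, -2, 2]].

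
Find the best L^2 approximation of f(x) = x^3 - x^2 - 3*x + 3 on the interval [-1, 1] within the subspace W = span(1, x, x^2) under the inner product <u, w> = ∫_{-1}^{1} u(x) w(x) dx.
g(x) = -x^2 - 12*x/5 + 3

The best approximation g ∈ W is the orthogonal projection of f onto W. Writing g = a_0 + a_1 x + a_2 x^2, the coefficients solve the normal equations G · a = b where
  G_{ij} = <φ_i, φ_j> and b_i = <f, φ_i>, with φ_0 = 1, φ_1 = x, φ_2 = x^2.
G =
  [2, 0, 2/3]
  [0, 2/3, 0]
  [2/3, 0, 2/5],
b = (16/3, -8/5, 8/5).
Solving gives a_0 = 3, a_1 = -12/5, a_2 = -1, so
  g(x) = -x^2 - 12*x/5 + 3.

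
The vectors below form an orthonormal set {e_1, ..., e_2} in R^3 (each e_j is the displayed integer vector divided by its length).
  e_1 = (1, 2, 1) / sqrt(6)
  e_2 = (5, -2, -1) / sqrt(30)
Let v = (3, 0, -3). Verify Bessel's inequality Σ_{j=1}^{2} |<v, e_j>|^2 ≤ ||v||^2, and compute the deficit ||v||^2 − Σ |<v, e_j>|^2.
Σ |<v, e_j>|^2 = 54/5; ||v||^2 = 18; deficit = 36/5

Write each e_j = u_j / sqrt(<u_j, u_j>) where u_j is the displayed integer vector. Then <v, e_j> = <v, u_j> / sqrt(<u_j, u_j>), so |<v, e_j>|^2 = <v, u_j>^2 / <u_j, u_j>.
Coefficients: <v, e_1> = 0/sqrt(6), <v, e_2> = 18/sqrt(30).
Square and sum: Σ |<v, e_j>|^2 = 54/5.
Compute ||v||^2 = v·v = 18.
Deficit = 18 − 54/5 = 36/5 ≥ 0, confirming Bessel's inequality. (The deficit equals ||v − Σ <v,e_j> e_j||^2, the squared distance from v to span{e_j}.)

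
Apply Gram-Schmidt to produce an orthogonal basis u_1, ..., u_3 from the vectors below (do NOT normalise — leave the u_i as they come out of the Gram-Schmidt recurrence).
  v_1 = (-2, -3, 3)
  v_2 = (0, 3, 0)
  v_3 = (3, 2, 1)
Orthogonal basis:
  u_1 = (-2, -3, 3)
  u_2 = (-9/11, 39/22, 27/22)
  u_3 = (33/13, 0, 22/13)

Apply the Gram-Schmidt recurrence
  u_1 = v_1
  u_i = v_i − Σ_{j<i} ((v_i · u_j) / (u_j · u_j)) · u_j.

Step by step this gives:
  u_1 = (-2, -3, 3)
  u_2 = (-9/11, 39/22, 27/22)
  u_3 = (33/13, 0, 22/13)

Orthogonality check:
  u_2 · u_1 = 0 (should be 0)
  u_3 · u_1 = 0 (should be 0)
  u_3 · u_2 = 0 (should be 0)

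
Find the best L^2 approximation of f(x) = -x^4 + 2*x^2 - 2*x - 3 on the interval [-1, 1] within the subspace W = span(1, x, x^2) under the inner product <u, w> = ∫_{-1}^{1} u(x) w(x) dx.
g(x) = 8*x^2/7 - 2*x - 102/35

The best approximation g ∈ W is the orthogonal projection of f onto W. Writing g = a_0 + a_1 x + a_2 x^2, the coefficients solve the normal equations G · a = b where
  G_{ij} = <φ_i, φ_j> and b_i = <f, φ_i>, with φ_0 = 1, φ_1 = x, φ_2 = x^2.
G =
  [2, 0, 2/3]
  [0, 2/3, 0]
  [2/3, 0, 2/5],
b = (-76/15, -4/3, -52/35).
Solving gives a_0 = -102/35, a_1 = -2, a_2 = 8/7, so
  g(x) = 8*x^2/7 - 2*x - 102/35.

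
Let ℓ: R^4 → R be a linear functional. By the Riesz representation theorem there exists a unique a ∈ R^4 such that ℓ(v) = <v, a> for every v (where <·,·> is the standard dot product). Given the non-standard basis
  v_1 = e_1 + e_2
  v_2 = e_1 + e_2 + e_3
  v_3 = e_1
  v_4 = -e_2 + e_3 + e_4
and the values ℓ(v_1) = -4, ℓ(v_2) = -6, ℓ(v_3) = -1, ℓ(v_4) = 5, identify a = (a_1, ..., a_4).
a = (-1, -3, -2, 4)

Write a = (a_1, ..., a_4) in the standard basis. For each basis vector v_i, ℓ(v_i) = <v_i, a> is a linear equation in the a_j's. Collect the n equations into a matrix system V a = ℓ, where row i of V is v_i (expressed in the standard basis). Since V is invertible (lower-triangular with 1s on the diagonal, up to permutation), solve by back-substitution:
  V =
[[1, 1, 0, 0],
 [1, 1, 1, 0],
 [1, 0, 0, 0],
 [0, -1, 1, 1]]
  V a = (-4, -6, -1, 5)
Solving gives a = (-1, -3, -2, 4).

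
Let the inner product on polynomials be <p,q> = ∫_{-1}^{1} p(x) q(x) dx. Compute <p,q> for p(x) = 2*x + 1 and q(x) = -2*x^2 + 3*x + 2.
<p,q> = 20/3

Expand the product: p(x)·q(x) = -4*x^3 + 4*x^2 + 7*x + 2.
∫_{-1}^{1} of each monomial x^k gives [2/(k+1) if k even, 0 if k odd]. Integrating term-by-term (or equivalently evaluating the antiderivative F(x) = -x^4 + 4*x^3/3 + 7*x^2/2 + 2*x at the endpoints):
  F(1) − F(−1) = 35/6 − (-5/6) = 20/3.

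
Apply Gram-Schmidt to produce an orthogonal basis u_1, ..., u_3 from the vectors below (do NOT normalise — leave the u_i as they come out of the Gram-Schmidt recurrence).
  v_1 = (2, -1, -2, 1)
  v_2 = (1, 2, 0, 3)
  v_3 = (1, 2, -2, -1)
Orthogonal basis:
  u_1 = (2, -1, -2, 1)
  u_2 = (2/5, 23/10, 3/5, 27/10)
  u_3 = (48/131, 276/131, -190/131, -200/131)

Apply the Gram-Schmidt recurrence
  u_1 = v_1
  u_i = v_i − Σ_{j<i} ((v_i · u_j) / (u_j · u_j)) · u_j.

Step by step this gives:
  u_1 = (2, -1, -2, 1)
  u_2 = (2/5, 23/10, 3/5, 27/10)
  u_3 = (48/131, 276/131, -190/131, -200/131)

Orthogonality check:
  u_2 · u_1 = 0 (should be 0)
  u_3 · u_1 = 0 (should be 0)
  u_3 · u_2 = 0 (should be 0)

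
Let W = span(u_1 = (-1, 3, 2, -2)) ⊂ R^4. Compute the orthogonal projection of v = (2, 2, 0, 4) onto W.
proj_W(v) = (2/9, -2/3, -4/9, 4/9)

Set up U = [u_1 | ... | u_1] ∈ R^(4×1). The projector onto W = col(U) is P = U (U^T U)^(-1) U^T.
Compute U^T U =
  [18],
and U^T v = (-4).
Solve U^T U · c = U^T v for the coefficients: c = (-2/9). The projection is proj_W(v) = U c.
Check: (v - proj_W(v)) · u_1 = 0  (should be 0).
Result: proj_W(v) = (2/9, -2/3, -4/9, 4/9).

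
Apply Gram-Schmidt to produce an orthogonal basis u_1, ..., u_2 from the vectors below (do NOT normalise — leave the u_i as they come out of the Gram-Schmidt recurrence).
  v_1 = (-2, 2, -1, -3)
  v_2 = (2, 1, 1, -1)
Orthogonal basis:
  u_1 = (-2, 2, -1, -3)
  u_2 = (2, 1, 1, -1)

Apply the Gram-Schmidt recurrence
  u_1 = v_1
  u_i = v_i − Σ_{j<i} ((v_i · u_j) / (u_j · u_j)) · u_j.

Step by step this gives:
  u_1 = (-2, 2, -1, -3)
  u_2 = (2, 1, 1, -1)

Orthogonality check:
  u_2 · u_1 = 0 (should be 0)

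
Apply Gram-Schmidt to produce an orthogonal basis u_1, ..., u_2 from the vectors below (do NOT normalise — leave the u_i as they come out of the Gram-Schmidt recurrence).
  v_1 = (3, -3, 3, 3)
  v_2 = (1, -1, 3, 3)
Orthogonal basis:
  u_1 = (3, -3, 3, 3)
  u_2 = (-1, 1, 1, 1)

Apply the Gram-Schmidt recurrence
  u_1 = v_1
  u_i = v_i − Σ_{j<i} ((v_i · u_j) / (u_j · u_j)) · u_j.

Step by step this gives:
  u_1 = (3, -3, 3, 3)
  u_2 = (-1, 1, 1, 1)

Orthogonality check:
  u_2 · u_1 = 0 (should be 0)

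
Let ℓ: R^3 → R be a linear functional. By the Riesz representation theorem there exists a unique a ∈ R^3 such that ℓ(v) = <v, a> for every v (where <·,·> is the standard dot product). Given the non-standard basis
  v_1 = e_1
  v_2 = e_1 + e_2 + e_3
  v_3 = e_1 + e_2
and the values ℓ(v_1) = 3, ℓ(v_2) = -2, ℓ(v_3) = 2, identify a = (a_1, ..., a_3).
a = (3, -1, -4)

Write a = (a_1, ..., a_3) in the standard basis. For each basis vector v_i, ℓ(v_i) = <v_i, a> is a linear equation in the a_j's. Collect the n equations into a matrix system V a = ℓ, where row i of V is v_i (expressed in the standard basis). Since V is invertible (lower-triangular with 1s on the diagonal, up to permutation), solve by back-substitution:
  V =
[[1, 0, 0],
 [1, 1, 1],
 [1, 1, 0]]
  V a = (3, -2, 2)
Solving gives a = (3, -1, -4).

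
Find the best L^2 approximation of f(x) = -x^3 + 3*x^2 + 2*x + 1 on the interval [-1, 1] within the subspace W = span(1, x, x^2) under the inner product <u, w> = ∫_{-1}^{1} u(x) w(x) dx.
g(x) = 3*x^2 + 7*x/5 + 1

The best approximation g ∈ W is the orthogonal projection of f onto W. Writing g = a_0 + a_1 x + a_2 x^2, the coefficients solve the normal equations G · a = b where
  G_{ij} = <φ_i, φ_j> and b_i = <f, φ_i>, with φ_0 = 1, φ_1 = x, φ_2 = x^2.
G =
  [2, 0, 2/3]
  [0, 2/3, 0]
  [2/3, 0, 2/5],
b = (4, 14/15, 28/15).
Solving gives a_0 = 1, a_1 = 7/5, a_2 = 3, so
  g(x) = 3*x^2 + 7*x/5 + 1.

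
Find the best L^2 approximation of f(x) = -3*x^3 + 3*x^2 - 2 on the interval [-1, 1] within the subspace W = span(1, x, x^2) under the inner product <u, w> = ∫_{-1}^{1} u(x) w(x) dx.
g(x) = 3*x^2 - 9*x/5 - 2

The best approximation g ∈ W is the orthogonal projection of f onto W. Writing g = a_0 + a_1 x + a_2 x^2, the coefficients solve the normal equations G · a = b where
  G_{ij} = <φ_i, φ_j> and b_i = <f, φ_i>, with φ_0 = 1, φ_1 = x, φ_2 = x^2.
G =
  [2, 0, 2/3]
  [0, 2/3, 0]
  [2/3, 0, 2/5],
b = (-2, -6/5, -2/15).
Solving gives a_0 = -2, a_1 = -9/5, a_2 = 3, so
  g(x) = 3*x^2 - 9*x/5 - 2.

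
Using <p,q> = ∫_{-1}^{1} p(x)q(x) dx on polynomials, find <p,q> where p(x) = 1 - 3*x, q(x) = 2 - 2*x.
<p,q> = 8

Expand the product: p(x)·q(x) = 6*x^2 - 8*x + 2.
∫_{-1}^{1} of each monomial x^k gives [2/(k+1) if k even, 0 if k odd]. Integrating term-by-term (or equivalently evaluating the antiderivative F(x) = 2*x^3 - 4*x^2 + 2*x at the endpoints):
  F(1) − F(−1) = 0 − (-8) = 8.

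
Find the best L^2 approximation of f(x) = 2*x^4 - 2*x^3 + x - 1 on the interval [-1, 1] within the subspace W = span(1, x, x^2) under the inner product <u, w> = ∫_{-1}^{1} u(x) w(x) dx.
g(x) = 12*x^2/7 - x/5 - 41/35

The best approximation g ∈ W is the orthogonal projection of f onto W. Writing g = a_0 + a_1 x + a_2 x^2, the coefficients solve the normal equations G · a = b where
  G_{ij} = <φ_i, φ_j> and b_i = <f, φ_i>, with φ_0 = 1, φ_1 = x, φ_2 = x^2.
G =
  [2, 0, 2/3]
  [0, 2/3, 0]
  [2/3, 0, 2/5],
b = (-6/5, -2/15, -2/21).
Solving gives a_0 = -41/35, a_1 = -1/5, a_2 = 12/7, so
  g(x) = 12*x^2/7 - x/5 - 41/35.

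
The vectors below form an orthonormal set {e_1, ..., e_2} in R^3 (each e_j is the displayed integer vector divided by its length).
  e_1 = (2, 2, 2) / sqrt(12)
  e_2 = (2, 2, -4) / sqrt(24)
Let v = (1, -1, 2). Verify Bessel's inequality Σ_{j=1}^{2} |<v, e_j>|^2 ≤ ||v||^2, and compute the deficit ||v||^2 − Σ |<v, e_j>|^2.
Σ |<v, e_j>|^2 = 4; ||v||^2 = 6; deficit = 2

Write each e_j = u_j / sqrt(<u_j, u_j>) where u_j is the displayed integer vector. Then <v, e_j> = <v, u_j> / sqrt(<u_j, u_j>), so |<v, e_j>|^2 = <v, u_j>^2 / <u_j, u_j>.
Coefficients: <v, e_1> = 4/sqrt(12), <v, e_2> = -8/sqrt(24).
Square and sum: Σ |<v, e_j>|^2 = 4.
Compute ||v||^2 = v·v = 6.
Deficit = 6 − 4 = 2 ≥ 0, confirming Bessel's inequality. (The deficit equals ||v − Σ <v,e_j> e_j||^2, the squared distance from v to span{e_j}.)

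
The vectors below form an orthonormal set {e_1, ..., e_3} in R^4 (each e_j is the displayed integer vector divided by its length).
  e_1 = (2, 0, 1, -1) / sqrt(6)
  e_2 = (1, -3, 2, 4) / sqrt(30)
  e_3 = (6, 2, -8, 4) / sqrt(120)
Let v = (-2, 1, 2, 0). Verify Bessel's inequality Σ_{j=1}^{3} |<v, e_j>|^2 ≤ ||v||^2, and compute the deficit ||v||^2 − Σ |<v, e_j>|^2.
Σ |<v, e_j>|^2 = 19/3; ||v||^2 = 9; deficit = 8/3

Write each e_j = u_j / sqrt(<u_j, u_j>) where u_j is the displayed integer vector. Then <v, e_j> = <v, u_j> / sqrt(<u_j, u_j>), so |<v, e_j>|^2 = <v, u_j>^2 / <u_j, u_j>.
Coefficients: <v, e_1> = -2/sqrt(6), <v, e_2> = -1/sqrt(30), <v, e_3> = -26/sqrt(120).
Square and sum: Σ |<v, e_j>|^2 = 19/3.
Compute ||v||^2 = v·v = 9.
Deficit = 9 − 19/3 = 8/3 ≥ 0, confirming Bessel's inequality. (The deficit equals ||v − Σ <v,e_j> e_j||^2, the squared distance from v to span{e_j}.)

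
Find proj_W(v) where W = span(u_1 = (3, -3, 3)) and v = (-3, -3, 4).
proj_W(v) = (4/3, -4/3, 4/3)

Set up U = [u_1 | ... | u_1] ∈ R^(3×1). The projector onto W = col(U) is P = U (U^T U)^(-1) U^T.
Compute U^T U =
  [27],
and U^T v = (12).
Solve U^T U · c = U^T v for the coefficients: c = (4/9). The projection is proj_W(v) = U c.
Check: (v - proj_W(v)) · u_1 = 0  (should be 0).
Result: proj_W(v) = (4/3, -4/3, 4/3).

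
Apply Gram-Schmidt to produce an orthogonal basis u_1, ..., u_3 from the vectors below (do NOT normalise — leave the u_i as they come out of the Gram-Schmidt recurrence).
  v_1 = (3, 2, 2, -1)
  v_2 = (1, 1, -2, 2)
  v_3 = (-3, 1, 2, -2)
Orthogonal basis:
  u_1 = (3, 2, 2, -1)
  u_2 = (7/6, 10/9, -17/9, 35/18)
  u_3 = (-296/179, 400/179, 36/179, -16/179)

Apply the Gram-Schmidt recurrence
  u_1 = v_1
  u_i = v_i − Σ_{j<i} ((v_i · u_j) / (u_j · u_j)) · u_j.

Step by step this gives:
  u_1 = (3, 2, 2, -1)
  u_2 = (7/6, 10/9, -17/9, 35/18)
  u_3 = (-296/179, 400/179, 36/179, -16/179)

Orthogonality check:
  u_2 · u_1 = 0 (should be 0)
  u_3 · u_1 = 0 (should be 0)
  u_3 · u_2 = 0 (should be 0)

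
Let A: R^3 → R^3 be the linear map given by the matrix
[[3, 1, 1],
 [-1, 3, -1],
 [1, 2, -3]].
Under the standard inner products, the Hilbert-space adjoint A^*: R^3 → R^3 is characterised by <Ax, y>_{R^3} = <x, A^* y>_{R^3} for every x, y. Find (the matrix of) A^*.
A^* = A^T =
[[3, -1, 1],
 [1, 3, 2],
 [1, -1, -3]]

For real matrices with standard dot products, the defining identity <Ax, y> = <x, A^* y> gives (Ax)^T y = x^T (A^*) y, i.e. x^T A^T y = x^T (A^*) y. Since this holds for all x, y, we must have A^* = A^T. Therefore
A^* =
[[3, -1, 1],
 [1, 3, 2],
 [1, -1, -3]].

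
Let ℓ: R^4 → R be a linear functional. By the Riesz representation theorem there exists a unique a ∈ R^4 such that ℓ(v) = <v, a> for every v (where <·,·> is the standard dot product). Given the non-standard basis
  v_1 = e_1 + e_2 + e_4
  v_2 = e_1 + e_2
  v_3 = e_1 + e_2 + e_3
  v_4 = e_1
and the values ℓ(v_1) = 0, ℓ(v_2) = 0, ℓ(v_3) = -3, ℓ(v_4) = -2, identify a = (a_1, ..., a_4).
a = (-2, 2, -3, 0)

Write a = (a_1, ..., a_4) in the standard basis. For each basis vector v_i, ℓ(v_i) = <v_i, a> is a linear equation in the a_j's. Collect the n equations into a matrix system V a = ℓ, where row i of V is v_i (expressed in the standard basis). Since V is invertible (lower-triangular with 1s on the diagonal, up to permutation), solve by back-substitution:
  V =
[[1, 1, 0, 1],
 [1, 1, 0, 0],
 [1, 1, 1, 0],
 [1, 0, 0, 0]]
  V a = (0, 0, -3, -2)
Solving gives a = (-2, 2, -3, 0).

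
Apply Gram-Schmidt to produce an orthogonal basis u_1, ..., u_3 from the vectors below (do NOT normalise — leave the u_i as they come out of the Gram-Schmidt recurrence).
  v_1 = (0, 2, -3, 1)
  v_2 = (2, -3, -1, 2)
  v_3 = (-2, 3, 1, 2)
Orthogonal basis:
  u_1 = (0, 2, -3, 1)
  u_2 = (2, -20/7, -17/14, 29/14)
  u_3 = (-232/251, 188/251, 356/251, 692/251)

Apply the Gram-Schmidt recurrence
  u_1 = v_1
  u_i = v_i − Σ_{j<i} ((v_i · u_j) / (u_j · u_j)) · u_j.

Step by step this gives:
  u_1 = (0, 2, -3, 1)
  u_2 = (2, -20/7, -17/14, 29/14)
  u_3 = (-232/251, 188/251, 356/251, 692/251)

Orthogonality check:
  u_2 · u_1 = 0 (should be 0)
  u_3 · u_1 = 0 (should be 0)
  u_3 · u_2 = 0 (should be 0)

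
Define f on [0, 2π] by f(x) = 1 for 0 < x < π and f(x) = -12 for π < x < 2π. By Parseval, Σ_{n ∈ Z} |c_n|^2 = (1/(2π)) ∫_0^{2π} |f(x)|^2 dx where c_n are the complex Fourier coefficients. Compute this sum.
Σ |c_n|^2 = 145/2

Parseval equates the L^2 energy of f (normalised by 1/(2π)) with the ℓ^2 sum of its Fourier coefficients: (1/(2π)) ∫_0^{2π} |f|^2 = Σ |c_n|^2.
Compute the left side: (1/(2π)) [∫_0^π 1^2 dx + ∫_π^{2π} (-12)^2 dx] = (1/(2π)) · (1π + 144π) = (1 + 144)/2 = 145/2.
So Σ_{n ∈ Z} |c_n|^2 = 145/2.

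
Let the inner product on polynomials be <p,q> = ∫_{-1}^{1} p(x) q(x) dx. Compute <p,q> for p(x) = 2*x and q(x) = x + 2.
<p,q> = 4/3

Expand the product: p(x)·q(x) = 2*x^2 + 4*x.
∫_{-1}^{1} of each monomial x^k gives [2/(k+1) if k even, 0 if k odd]. Integrating term-by-term (or equivalently evaluating the antiderivative F(x) = 2*x^3/3 + 2*x^2 at the endpoints):
  F(1) − F(−1) = 8/3 − (4/3) = 4/3.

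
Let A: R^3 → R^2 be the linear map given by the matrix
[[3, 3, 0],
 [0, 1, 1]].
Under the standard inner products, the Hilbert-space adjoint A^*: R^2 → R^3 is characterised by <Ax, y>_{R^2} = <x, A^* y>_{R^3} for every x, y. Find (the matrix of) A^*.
A^* = A^T =
[[3, 0],
 [3, 1],
 [0, 1]]

For real matrices with standard dot products, the defining identity <Ax, y> = <x, A^* y> gives (Ax)^T y = x^T (A^*) y, i.e. x^T A^T y = x^T (A^*) y. Since this holds for all x, y, we must have A^* = A^T. Therefore
A^* =
[[3, 0],
 [3, 1],
 [0, 1]].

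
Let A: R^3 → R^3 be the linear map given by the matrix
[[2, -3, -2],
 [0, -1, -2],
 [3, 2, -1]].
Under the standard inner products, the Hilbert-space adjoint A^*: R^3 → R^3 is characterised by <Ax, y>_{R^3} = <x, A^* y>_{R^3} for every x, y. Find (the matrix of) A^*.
A^* = A^T =
[[2, 0, 3],
 [-3, -1, 2],
 [-2, -2, -1]]

For real matrices with standard dot products, the defining identity <Ax, y> = <x, A^* y> gives (Ax)^T y = x^T (A^*) y, i.e. x^T A^T y = x^T (A^*) y. Since this holds for all x, y, we must have A^* = A^T. Therefore
A^* =
[[2, 0, 3],
 [-3, -1, 2],
 [-2, -2, -1]].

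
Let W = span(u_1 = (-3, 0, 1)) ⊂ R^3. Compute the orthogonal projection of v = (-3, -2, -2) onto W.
proj_W(v) = (-21/10, 0, 7/10)

Set up U = [u_1 | ... | u_1] ∈ R^(3×1). The projector onto W = col(U) is P = U (U^T U)^(-1) U^T.
Compute U^T U =
  [10],
and U^T v = (7).
Solve U^T U · c = U^T v for the coefficients: c = (7/10). The projection is proj_W(v) = U c.
Check: (v - proj_W(v)) · u_1 = 0  (should be 0).
Result: proj_W(v) = (-21/10, 0, 7/10).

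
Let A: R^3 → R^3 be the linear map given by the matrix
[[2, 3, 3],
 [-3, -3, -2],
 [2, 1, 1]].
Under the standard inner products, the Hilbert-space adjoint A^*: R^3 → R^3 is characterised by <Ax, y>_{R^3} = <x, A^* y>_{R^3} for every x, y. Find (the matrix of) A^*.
A^* = A^T =
[[2, -3, 2],
 [3, -3, 1],
 [3, -2, 1]]

For real matrices with standard dot products, the defining identity <Ax, y> = <x, A^* y> gives (Ax)^T y = x^T (A^*) y, i.e. x^T A^T y = x^T (A^*) y. Since this holds for all x, y, we must have A^* = A^T. Therefore
A^* =
[[2, -3, 2],
 [3, -3, 1],
 [3, -2, 1]].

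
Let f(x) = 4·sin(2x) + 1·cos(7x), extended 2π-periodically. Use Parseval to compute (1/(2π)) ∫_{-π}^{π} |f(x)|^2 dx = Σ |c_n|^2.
Σ |c_n|^2 = 17/2

Expand |f|^2 and use orthogonality of {sin(nx), cos(mx)} on [-π, π]:
  ∫_{-π}^{π} sin(nx)^2 dx = π, ∫ cos(mx)^2 dx = π, and cross terms integrate to 0.
So ∫_{-π}^{π} f(x)^2 dx = 4^2 · π + 1^2 · π = (16 + 1)π.
Divide by 2π: (16 + 1)/2 = 17/2.
By Parseval, this equals Σ |c_n|^2.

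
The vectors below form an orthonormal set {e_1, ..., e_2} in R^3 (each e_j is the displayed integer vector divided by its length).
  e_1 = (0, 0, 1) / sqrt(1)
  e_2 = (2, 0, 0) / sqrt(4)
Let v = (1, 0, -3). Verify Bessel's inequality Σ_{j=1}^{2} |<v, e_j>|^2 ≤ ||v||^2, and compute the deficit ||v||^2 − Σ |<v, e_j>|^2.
Σ |<v, e_j>|^2 = 10; ||v||^2 = 10; deficit = 0

Write each e_j = u_j / sqrt(<u_j, u_j>) where u_j is the displayed integer vector. Then <v, e_j> = <v, u_j> / sqrt(<u_j, u_j>), so |<v, e_j>|^2 = <v, u_j>^2 / <u_j, u_j>.
Coefficients: <v, e_1> = -3/sqrt(1), <v, e_2> = 2/sqrt(4).
Square and sum: Σ |<v, e_j>|^2 = 10.
Compute ||v||^2 = v·v = 10.
Deficit = 10 − 10 = 0 ≥ 0, confirming Bessel's inequality. (The deficit equals ||v − Σ <v,e_j> e_j||^2, the squared distance from v to span{e_j}.)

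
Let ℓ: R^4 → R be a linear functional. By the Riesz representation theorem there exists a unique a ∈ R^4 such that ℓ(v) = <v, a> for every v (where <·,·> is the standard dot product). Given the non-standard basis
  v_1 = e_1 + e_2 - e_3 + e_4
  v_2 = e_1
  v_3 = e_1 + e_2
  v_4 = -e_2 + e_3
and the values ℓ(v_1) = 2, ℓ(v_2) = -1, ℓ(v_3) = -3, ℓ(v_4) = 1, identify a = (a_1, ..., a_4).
a = (-1, -2, -1, 4)

Write a = (a_1, ..., a_4) in the standard basis. For each basis vector v_i, ℓ(v_i) = <v_i, a> is a linear equation in the a_j's. Collect the n equations into a matrix system V a = ℓ, where row i of V is v_i (expressed in the standard basis). Since V is invertible (lower-triangular with 1s on the diagonal, up to permutation), solve by back-substitution:
  V =
[[1, 1, -1, 1],
 [1, 0, 0, 0],
 [1, 1, 0, 0],
 [0, -1, 1, 0]]
  V a = (2, -1, -3, 1)
Solving gives a = (-1, -2, -1, 4).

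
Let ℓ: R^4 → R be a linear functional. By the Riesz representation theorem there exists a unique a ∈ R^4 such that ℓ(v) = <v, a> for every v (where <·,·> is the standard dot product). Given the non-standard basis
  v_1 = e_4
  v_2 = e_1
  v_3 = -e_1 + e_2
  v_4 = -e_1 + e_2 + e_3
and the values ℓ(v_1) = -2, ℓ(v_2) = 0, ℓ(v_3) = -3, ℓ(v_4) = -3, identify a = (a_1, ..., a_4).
a = (0, -3, 0, -2)

Write a = (a_1, ..., a_4) in the standard basis. For each basis vector v_i, ℓ(v_i) = <v_i, a> is a linear equation in the a_j's. Collect the n equations into a matrix system V a = ℓ, where row i of V is v_i (expressed in the standard basis). Since V is invertible (lower-triangular with 1s on the diagonal, up to permutation), solve by back-substitution:
  V =
[[0, 0, 0, 1],
 [1, 0, 0, 0],
 [-1, 1, 0, 0],
 [-1, 1, 1, 0]]
  V a = (-2, 0, -3, -3)
Solving gives a = (0, -3, 0, -2).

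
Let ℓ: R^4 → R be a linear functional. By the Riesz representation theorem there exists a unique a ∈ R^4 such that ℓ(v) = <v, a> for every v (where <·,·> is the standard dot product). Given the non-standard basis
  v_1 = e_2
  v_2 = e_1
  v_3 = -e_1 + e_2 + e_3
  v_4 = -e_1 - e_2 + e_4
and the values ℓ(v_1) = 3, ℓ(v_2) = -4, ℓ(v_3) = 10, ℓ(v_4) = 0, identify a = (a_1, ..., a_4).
a = (-4, 3, 3, -1)

Write a = (a_1, ..., a_4) in the standard basis. For each basis vector v_i, ℓ(v_i) = <v_i, a> is a linear equation in the a_j's. Collect the n equations into a matrix system V a = ℓ, where row i of V is v_i (expressed in the standard basis). Since V is invertible (lower-triangular with 1s on the diagonal, up to permutation), solve by back-substitution:
  V =
[[0, 1, 0, 0],
 [1, 0, 0, 0],
 [-1, 1, 1, 0],
 [-1, -1, 0, 1]]
  V a = (3, -4, 10, 0)
Solving gives a = (-4, 3, 3, -1).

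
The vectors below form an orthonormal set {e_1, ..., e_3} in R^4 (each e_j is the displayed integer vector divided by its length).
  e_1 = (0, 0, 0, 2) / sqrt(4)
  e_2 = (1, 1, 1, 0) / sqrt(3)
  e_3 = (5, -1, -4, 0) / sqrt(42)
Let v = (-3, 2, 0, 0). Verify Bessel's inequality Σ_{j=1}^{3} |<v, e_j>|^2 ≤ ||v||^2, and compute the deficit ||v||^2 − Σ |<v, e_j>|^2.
Σ |<v, e_j>|^2 = 101/14; ||v||^2 = 13; deficit = 81/14

Write each e_j = u_j / sqrt(<u_j, u_j>) where u_j is the displayed integer vector. Then <v, e_j> = <v, u_j> / sqrt(<u_j, u_j>), so |<v, e_j>|^2 = <v, u_j>^2 / <u_j, u_j>.
Coefficients: <v, e_1> = 0/sqrt(4), <v, e_2> = -1/sqrt(3), <v, e_3> = -17/sqrt(42).
Square and sum: Σ |<v, e_j>|^2 = 101/14.
Compute ||v||^2 = v·v = 13.
Deficit = 13 − 101/14 = 81/14 ≥ 0, confirming Bessel's inequality. (The deficit equals ||v − Σ <v,e_j> e_j||^2, the squared distance from v to span{e_j}.)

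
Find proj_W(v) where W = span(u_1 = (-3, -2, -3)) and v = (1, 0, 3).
proj_W(v) = (18/11, 12/11, 18/11)

Set up U = [u_1 | ... | u_1] ∈ R^(3×1). The projector onto W = col(U) is P = U (U^T U)^(-1) U^T.
Compute U^T U =
  [22],
and U^T v = (-12).
Solve U^T U · c = U^T v for the coefficients: c = (-6/11). The projection is proj_W(v) = U c.
Check: (v - proj_W(v)) · u_1 = 0  (should be 0).
Result: proj_W(v) = (18/11, 12/11, 18/11).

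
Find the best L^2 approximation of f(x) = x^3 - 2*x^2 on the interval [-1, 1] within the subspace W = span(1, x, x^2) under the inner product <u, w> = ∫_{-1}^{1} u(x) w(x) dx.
g(x) = -2*x^2 + 3*x/5

The best approximation g ∈ W is the orthogonal projection of f onto W. Writing g = a_0 + a_1 x + a_2 x^2, the coefficients solve the normal equations G · a = b where
  G_{ij} = <φ_i, φ_j> and b_i = <f, φ_i>, with φ_0 = 1, φ_1 = x, φ_2 = x^2.
G =
  [2, 0, 2/3]
  [0, 2/3, 0]
  [2/3, 0, 2/5],
b = (-4/3, 2/5, -4/5).
Solving gives a_0 = 0, a_1 = 3/5, a_2 = -2, so
  g(x) = -2*x^2 + 3*x/5.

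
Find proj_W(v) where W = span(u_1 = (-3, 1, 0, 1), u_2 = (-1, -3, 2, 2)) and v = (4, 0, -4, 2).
proj_W(v) = (280/97, 20/97, -68/97, -150/97)

Set up U = [u_1 | ... | u_2] ∈ R^(4×2). The projector onto W = col(U) is P = U (U^T U)^(-1) U^T.
Compute U^T U =
  [11, 2]
  [2, 18],
and U^T v = (-10, -8).
Solve U^T U · c = U^T v for the coefficients: c = (-82/97, -34/97). The projection is proj_W(v) = U c.
Check: (v - proj_W(v)) · u_1 = 0  (should be 0).
Check: (v - proj_W(v)) · u_2 = 0  (should be 0).
Result: proj_W(v) = (280/97, 20/97, -68/97, -150/97).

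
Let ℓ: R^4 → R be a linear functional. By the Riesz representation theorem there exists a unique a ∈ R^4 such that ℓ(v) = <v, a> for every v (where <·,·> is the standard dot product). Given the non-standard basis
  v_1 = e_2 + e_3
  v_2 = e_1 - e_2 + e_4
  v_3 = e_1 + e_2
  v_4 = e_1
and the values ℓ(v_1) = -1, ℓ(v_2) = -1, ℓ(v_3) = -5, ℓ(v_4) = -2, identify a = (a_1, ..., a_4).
a = (-2, -3, 2, -2)

Write a = (a_1, ..., a_4) in the standard basis. For each basis vector v_i, ℓ(v_i) = <v_i, a> is a linear equation in the a_j's. Collect the n equations into a matrix system V a = ℓ, where row i of V is v_i (expressed in the standard basis). Since V is invertible (lower-triangular with 1s on the diagonal, up to permutation), solve by back-substitution:
  V =
[[0, 1, 1, 0],
 [1, -1, 0, 1],
 [1, 1, 0, 0],
 [1, 0, 0, 0]]
  V a = (-1, -1, -5, -2)
Solving gives a = (-2, -3, 2, -2).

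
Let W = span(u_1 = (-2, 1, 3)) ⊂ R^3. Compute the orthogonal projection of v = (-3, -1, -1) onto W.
proj_W(v) = (-2/7, 1/7, 3/7)

Set up U = [u_1 | ... | u_1] ∈ R^(3×1). The projector onto W = col(U) is P = U (U^T U)^(-1) U^T.
Compute U^T U =
  [14],
and U^T v = (2).
Solve U^T U · c = U^T v for the coefficients: c = (1/7). The projection is proj_W(v) = U c.
Check: (v - proj_W(v)) · u_1 = 0  (should be 0).
Result: proj_W(v) = (-2/7, 1/7, 3/7).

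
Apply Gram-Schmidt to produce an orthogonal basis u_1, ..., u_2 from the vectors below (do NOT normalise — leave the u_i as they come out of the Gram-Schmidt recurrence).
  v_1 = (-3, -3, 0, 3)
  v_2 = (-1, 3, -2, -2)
Orthogonal basis:
  u_1 = (-3, -3, 0, 3)
  u_2 = (-7/3, 5/3, -2, -2/3)

Apply the Gram-Schmidt recurrence
  u_1 = v_1
  u_i = v_i − Σ_{j<i} ((v_i · u_j) / (u_j · u_j)) · u_j.

Step by step this gives:
  u_1 = (-3, -3, 0, 3)
  u_2 = (-7/3, 5/3, -2, -2/3)

Orthogonality check:
  u_2 · u_1 = 0 (should be 0)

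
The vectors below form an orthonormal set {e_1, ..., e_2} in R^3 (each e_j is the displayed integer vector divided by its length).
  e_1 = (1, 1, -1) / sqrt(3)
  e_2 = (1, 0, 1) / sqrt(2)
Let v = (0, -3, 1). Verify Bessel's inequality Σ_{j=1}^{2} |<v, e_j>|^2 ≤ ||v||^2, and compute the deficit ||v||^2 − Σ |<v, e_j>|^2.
Σ |<v, e_j>|^2 = 35/6; ||v||^2 = 10; deficit = 25/6

Write each e_j = u_j / sqrt(<u_j, u_j>) where u_j is the displayed integer vector. Then <v, e_j> = <v, u_j> / sqrt(<u_j, u_j>), so |<v, e_j>|^2 = <v, u_j>^2 / <u_j, u_j>.
Coefficients: <v, e_1> = -4/sqrt(3), <v, e_2> = 1/sqrt(2).
Square and sum: Σ |<v, e_j>|^2 = 35/6.
Compute ||v||^2 = v·v = 10.
Deficit = 10 − 35/6 = 25/6 ≥ 0, confirming Bessel's inequality. (The deficit equals ||v − Σ <v,e_j> e_j||^2, the squared distance from v to span{e_j}.)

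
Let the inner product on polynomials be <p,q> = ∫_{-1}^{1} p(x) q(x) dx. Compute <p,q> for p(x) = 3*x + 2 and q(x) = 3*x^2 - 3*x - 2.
<p,q> = -10

Expand the product: p(x)·q(x) = 9*x^3 - 3*x^2 - 12*x - 4.
∫_{-1}^{1} of each monomial x^k gives [2/(k+1) if k even, 0 if k odd]. Integrating term-by-term (or equivalently evaluating the antiderivative F(x) = 9*x^4/4 - x^3 - 6*x^2 - 4*x at the endpoints):
  F(1) − F(−1) = -35/4 − (5/4) = -10.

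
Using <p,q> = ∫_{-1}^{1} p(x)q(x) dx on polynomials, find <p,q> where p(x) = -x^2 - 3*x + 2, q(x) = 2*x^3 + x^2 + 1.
<p,q> = 28/15

Expand the product: p(x)·q(x) = -2*x^5 - 7*x^4 + x^3 + x^2 - 3*x + 2.
∫_{-1}^{1} of each monomial x^k gives [2/(k+1) if k even, 0 if k odd]. Integrating term-by-term (or equivalently evaluating the antiderivative F(x) = -x^6/3 - 7*x^5/5 + x^4/4 + x^3/3 - 3*x^2/2 + 2*x at the endpoints):
  F(1) − F(−1) = -13/20 − (-151/60) = 28/15.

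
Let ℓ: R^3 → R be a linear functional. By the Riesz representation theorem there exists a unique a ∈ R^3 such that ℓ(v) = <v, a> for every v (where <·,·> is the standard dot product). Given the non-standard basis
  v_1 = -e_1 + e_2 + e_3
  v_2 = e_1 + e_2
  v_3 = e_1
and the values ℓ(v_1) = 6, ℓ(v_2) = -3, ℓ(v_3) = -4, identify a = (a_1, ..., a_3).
a = (-4, 1, 1)

Write a = (a_1, ..., a_3) in the standard basis. For each basis vector v_i, ℓ(v_i) = <v_i, a> is a linear equation in the a_j's. Collect the n equations into a matrix system V a = ℓ, where row i of V is v_i (expressed in the standard basis). Since V is invertible (lower-triangular with 1s on the diagonal, up to permutation), solve by back-substitution:
  V =
[[-1, 1, 1],
 [1, 1, 0],
 [1, 0, 0]]
  V a = (6, -3, -4)
Solving gives a = (-4, 1, 1).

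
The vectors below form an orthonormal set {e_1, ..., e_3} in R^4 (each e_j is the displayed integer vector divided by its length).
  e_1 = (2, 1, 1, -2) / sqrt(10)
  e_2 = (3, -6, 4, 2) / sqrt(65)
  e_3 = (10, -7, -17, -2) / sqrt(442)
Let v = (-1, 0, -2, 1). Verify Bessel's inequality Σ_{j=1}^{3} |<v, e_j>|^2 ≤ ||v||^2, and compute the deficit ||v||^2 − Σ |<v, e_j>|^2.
Σ |<v, e_j>|^2 = 101/17; ||v||^2 = 6; deficit = 1/17

Write each e_j = u_j / sqrt(<u_j, u_j>) where u_j is the displayed integer vector. Then <v, e_j> = <v, u_j> / sqrt(<u_j, u_j>), so |<v, e_j>|^2 = <v, u_j>^2 / <u_j, u_j>.
Coefficients: <v, e_1> = -6/sqrt(10), <v, e_2> = -9/sqrt(65), <v, e_3> = 22/sqrt(442).
Square and sum: Σ |<v, e_j>|^2 = 101/17.
Compute ||v||^2 = v·v = 6.
Deficit = 6 − 101/17 = 1/17 ≥ 0, confirming Bessel's inequality. (The deficit equals ||v − Σ <v,e_j> e_j||^2, the squared distance from v to span{e_j}.)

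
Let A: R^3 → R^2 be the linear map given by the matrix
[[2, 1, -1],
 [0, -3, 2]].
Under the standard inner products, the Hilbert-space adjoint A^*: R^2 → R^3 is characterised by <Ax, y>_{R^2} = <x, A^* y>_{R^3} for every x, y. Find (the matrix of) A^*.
A^* = A^T =
[[2, 0],
 [1, -3],
 [-1, 2]]

For real matrices with standard dot products, the defining identity <Ax, y> = <x, A^* y> gives (Ax)^T y = x^T (A^*) y, i.e. x^T A^T y = x^T (A^*) y. Since this holds for all x, y, we must have A^* = A^T. Therefore
A^* =
[[2, 0],
 [1, -3],
 [-1, 2]].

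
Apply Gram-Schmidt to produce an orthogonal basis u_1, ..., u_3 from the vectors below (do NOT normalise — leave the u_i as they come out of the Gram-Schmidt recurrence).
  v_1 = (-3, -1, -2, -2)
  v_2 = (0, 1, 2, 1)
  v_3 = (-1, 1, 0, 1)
Orthogonal basis:
  u_1 = (-3, -1, -2, -2)
  u_2 = (-7/6, 11/18, 11/9, 2/9)
  u_3 = (-17/59, 37/59, -44/59, 51/59)

Apply the Gram-Schmidt recurrence
  u_1 = v_1
  u_i = v_i − Σ_{j<i} ((v_i · u_j) / (u_j · u_j)) · u_j.

Step by step this gives:
  u_1 = (-3, -1, -2, -2)
  u_2 = (-7/6, 11/18, 11/9, 2/9)
  u_3 = (-17/59, 37/59, -44/59, 51/59)

Orthogonality check:
  u_2 · u_1 = 0 (should be 0)
  u_3 · u_1 = 0 (should be 0)
  u_3 · u_2 = 0 (should be 0)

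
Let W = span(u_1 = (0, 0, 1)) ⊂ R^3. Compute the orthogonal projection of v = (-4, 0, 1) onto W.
proj_W(v) = (0, 0, 1)

Set up U = [u_1 | ... | u_1] ∈ R^(3×1). The projector onto W = col(U) is P = U (U^T U)^(-1) U^T.
Compute U^T U =
  [1],
and U^T v = (1).
Solve U^T U · c = U^T v for the coefficients: c = (1). The projection is proj_W(v) = U c.
Check: (v - proj_W(v)) · u_1 = 0  (should be 0).
Result: proj_W(v) = (0, 0, 1).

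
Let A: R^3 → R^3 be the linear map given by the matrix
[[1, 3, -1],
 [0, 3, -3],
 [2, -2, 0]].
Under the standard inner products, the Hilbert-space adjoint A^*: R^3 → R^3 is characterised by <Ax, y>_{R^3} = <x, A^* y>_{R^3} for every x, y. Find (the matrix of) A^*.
A^* = A^T =
[[1, 0, 2],
 [3, 3, -2],
 [-1, -3, 0]]

For real matrices with standard dot products, the defining identity <Ax, y> = <x, A^* y> gives (Ax)^T y = x^T (A^*) y, i.e. x^T A^T y = x^T (A^*) y. Since this holds for all x, y, we must have A^* = A^T. Therefore
A^* =
[[1, 0, 2],
 [3, 3, -2],
 [-1, -3, 0]].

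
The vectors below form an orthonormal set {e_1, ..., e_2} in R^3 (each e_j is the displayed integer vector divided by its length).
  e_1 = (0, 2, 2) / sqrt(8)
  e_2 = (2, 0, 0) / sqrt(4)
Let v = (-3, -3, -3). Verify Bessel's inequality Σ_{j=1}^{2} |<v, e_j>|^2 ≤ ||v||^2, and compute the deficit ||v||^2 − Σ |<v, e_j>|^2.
Σ |<v, e_j>|^2 = 27; ||v||^2 = 27; deficit = 0

Write each e_j = u_j / sqrt(<u_j, u_j>) where u_j is the displayed integer vector. Then <v, e_j> = <v, u_j> / sqrt(<u_j, u_j>), so |<v, e_j>|^2 = <v, u_j>^2 / <u_j, u_j>.
Coefficients: <v, e_1> = -12/sqrt(8), <v, e_2> = -6/sqrt(4).
Square and sum: Σ |<v, e_j>|^2 = 27.
Compute ||v||^2 = v·v = 27.
Deficit = 27 − 27 = 0 ≥ 0, confirming Bessel's inequality. (The deficit equals ||v − Σ <v,e_j> e_j||^2, the squared distance from v to span{e_j}.)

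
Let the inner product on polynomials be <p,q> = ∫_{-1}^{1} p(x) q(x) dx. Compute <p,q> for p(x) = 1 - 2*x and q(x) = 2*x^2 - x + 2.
<p,q> = 20/3

Expand the product: p(x)·q(x) = -4*x^3 + 4*x^2 - 5*x + 2.
∫_{-1}^{1} of each monomial x^k gives [2/(k+1) if k even, 0 if k odd]. Integrating term-by-term (or equivalently evaluating the antiderivative F(x) = -x^4 + 4*x^3/3 - 5*x^2/2 + 2*x at the endpoints):
  F(1) − F(−1) = -1/6 − (-41/6) = 20/3.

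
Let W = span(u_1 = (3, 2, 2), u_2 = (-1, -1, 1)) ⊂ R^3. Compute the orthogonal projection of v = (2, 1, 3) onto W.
proj_W(v) = (2, 1, 3)

Set up U = [u_1 | ... | u_2] ∈ R^(3×2). The projector onto W = col(U) is P = U (U^T U)^(-1) U^T.
Compute U^T U =
  [17, -3]
  [-3, 3],
and U^T v = (14, 0).
Solve U^T U · c = U^T v for the coefficients: c = (1, 1). The projection is proj_W(v) = U c.
Check: (v - proj_W(v)) · u_1 = 0  (should be 0).
Check: (v - proj_W(v)) · u_2 = 0  (should be 0).
Result: proj_W(v) = (2, 1, 3).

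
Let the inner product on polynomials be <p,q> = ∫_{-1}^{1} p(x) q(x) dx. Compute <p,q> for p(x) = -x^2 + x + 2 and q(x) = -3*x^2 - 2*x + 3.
<p,q> = 88/15

Expand the product: p(x)·q(x) = 3*x^4 - x^3 - 11*x^2 - x + 6.
∫_{-1}^{1} of each monomial x^k gives [2/(k+1) if k even, 0 if k odd]. Integrating term-by-term (or equivalently evaluating the antiderivative F(x) = 3*x^5/5 - x^4/4 - 11*x^3/3 - x^2/2 + 6*x at the endpoints):
  F(1) − F(−1) = 131/60 − (-221/60) = 88/15.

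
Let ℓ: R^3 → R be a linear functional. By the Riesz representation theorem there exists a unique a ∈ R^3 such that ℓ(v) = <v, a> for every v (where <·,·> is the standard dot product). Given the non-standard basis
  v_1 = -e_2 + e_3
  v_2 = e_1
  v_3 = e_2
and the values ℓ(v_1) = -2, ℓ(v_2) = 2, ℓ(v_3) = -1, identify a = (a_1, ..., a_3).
a = (2, -1, -3)

Write a = (a_1, ..., a_3) in the standard basis. For each basis vector v_i, ℓ(v_i) = <v_i, a> is a linear equation in the a_j's. Collect the n equations into a matrix system V a = ℓ, where row i of V is v_i (expressed in the standard basis). Since V is invertible (lower-triangular with 1s on the diagonal, up to permutation), solve by back-substitution:
  V =
[[0, -1, 1],
 [1, 0, 0],
 [0, 1, 0]]
  V a = (-2, 2, -1)
Solving gives a = (2, -1, -3).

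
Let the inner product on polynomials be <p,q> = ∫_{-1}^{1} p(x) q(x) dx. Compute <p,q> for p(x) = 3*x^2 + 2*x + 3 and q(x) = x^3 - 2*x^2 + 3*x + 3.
<p,q> = 112/5

Expand the product: p(x)·q(x) = 3*x^5 - 4*x^4 + 8*x^3 + 9*x^2 + 15*x + 9.
∫_{-1}^{1} of each monomial x^k gives [2/(k+1) if k even, 0 if k odd]. Integrating term-by-term (or equivalently evaluating the antiderivative F(x) = x^6/2 - 4*x^5/5 + 2*x^4 + 3*x^3 + 15*x^2/2 + 9*x at the endpoints):
  F(1) − F(−1) = 106/5 − (-6/5) = 112/5.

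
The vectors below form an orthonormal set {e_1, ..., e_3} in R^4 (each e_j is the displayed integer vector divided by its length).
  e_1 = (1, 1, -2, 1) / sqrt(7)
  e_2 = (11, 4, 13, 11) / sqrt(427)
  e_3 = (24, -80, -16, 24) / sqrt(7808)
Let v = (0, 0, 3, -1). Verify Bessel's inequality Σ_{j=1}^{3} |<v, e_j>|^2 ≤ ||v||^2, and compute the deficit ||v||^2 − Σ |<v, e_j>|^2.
Σ |<v, e_j>|^2 = 19/2; ||v||^2 = 10; deficit = 1/2

Write each e_j = u_j / sqrt(<u_j, u_j>) where u_j is the displayed integer vector. Then <v, e_j> = <v, u_j> / sqrt(<u_j, u_j>), so |<v, e_j>|^2 = <v, u_j>^2 / <u_j, u_j>.
Coefficients: <v, e_1> = -7/sqrt(7), <v, e_2> = 28/sqrt(427), <v, e_3> = -72/sqrt(7808).
Square and sum: Σ |<v, e_j>|^2 = 19/2.
Compute ||v||^2 = v·v = 10.
Deficit = 10 − 19/2 = 1/2 ≥ 0, confirming Bessel's inequality. (The deficit equals ||v − Σ <v,e_j> e_j||^2, the squared distance from v to span{e_j}.)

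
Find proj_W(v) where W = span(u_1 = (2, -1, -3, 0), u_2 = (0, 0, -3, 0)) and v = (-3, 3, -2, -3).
proj_W(v) = (-18/5, 9/5, -2, 0)

Set up U = [u_1 | ... | u_2] ∈ R^(4×2). The projector onto W = col(U) is P = U (U^T U)^(-1) U^T.
Compute U^T U =
  [14, 9]
  [9, 9],
and U^T v = (-3, 6).
Solve U^T U · c = U^T v for the coefficients: c = (-9/5, 37/15). The projection is proj_W(v) = U c.
Check: (v - proj_W(v)) · u_1 = 0  (should be 0).
Check: (v - proj_W(v)) · u_2 = 0  (should be 0).
Result: proj_W(v) = (-18/5, 9/5, -2, 0).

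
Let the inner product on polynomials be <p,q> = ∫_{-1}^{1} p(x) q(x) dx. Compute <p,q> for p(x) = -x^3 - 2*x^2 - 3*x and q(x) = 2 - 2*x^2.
<p,q> = -16/15

Expand the product: p(x)·q(x) = 2*x^5 + 4*x^4 + 4*x^3 - 4*x^2 - 6*x.
∫_{-1}^{1} of each monomial x^k gives [2/(k+1) if k even, 0 if k odd]. Integrating term-by-term (or equivalently evaluating the antiderivative F(x) = x^6/3 + 4*x^5/5 + x^4 - 4*x^3/3 - 3*x^2 at the endpoints):
  F(1) − F(−1) = -11/5 − (-17/15) = -16/15.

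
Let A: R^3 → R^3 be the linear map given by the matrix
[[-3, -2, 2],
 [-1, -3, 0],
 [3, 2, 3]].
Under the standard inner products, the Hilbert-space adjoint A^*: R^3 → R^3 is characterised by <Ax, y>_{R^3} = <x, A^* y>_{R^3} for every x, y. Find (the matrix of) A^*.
A^* = A^T =
[[-3, -1, 3],
 [-2, -3, 2],
 [2, 0, 3]]

For real matrices with standard dot products, the defining identity <Ax, y> = <x, A^* y> gives (Ax)^T y = x^T (A^*) y, i.e. x^T A^T y = x^T (A^*) y. Since this holds for all x, y, we must have A^* = A^T. Therefore
A^* =
[[-3, -1, 3],
 [-2, -3, 2],
 [2, 0, 3]].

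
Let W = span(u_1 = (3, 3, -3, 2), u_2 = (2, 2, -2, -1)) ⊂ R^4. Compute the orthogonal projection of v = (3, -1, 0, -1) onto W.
proj_W(v) = (2/3, 2/3, -2/3, -1)

Set up U = [u_1 | ... | u_2] ∈ R^(4×2). The projector onto W = col(U) is P = U (U^T U)^(-1) U^T.
Compute U^T U =
  [31, 16]
  [16, 13],
and U^T v = (4, 5).
Solve U^T U · c = U^T v for the coefficients: c = (-4/21, 13/21). The projection is proj_W(v) = U c.
Check: (v - proj_W(v)) · u_1 = 0  (should be 0).
Check: (v - proj_W(v)) · u_2 = 0  (should be 0).
Result: proj_W(v) = (2/3, 2/3, -2/3, -1).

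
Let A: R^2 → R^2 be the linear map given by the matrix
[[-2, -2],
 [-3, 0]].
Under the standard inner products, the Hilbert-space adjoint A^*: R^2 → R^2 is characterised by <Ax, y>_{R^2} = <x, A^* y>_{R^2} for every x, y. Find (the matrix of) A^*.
A^* = A^T =
[[-2, -3],
 [-2, 0]]

For real matrices with standard dot products, the defining identity <Ax, y> = <x, A^* y> gives (Ax)^T y = x^T (A^*) y, i.e. x^T A^T y = x^T (A^*) y. Since this holds for all x, y, we must have A^* = A^T. Therefore
A^* =
[[-2, -3],
 [-2, 0]].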